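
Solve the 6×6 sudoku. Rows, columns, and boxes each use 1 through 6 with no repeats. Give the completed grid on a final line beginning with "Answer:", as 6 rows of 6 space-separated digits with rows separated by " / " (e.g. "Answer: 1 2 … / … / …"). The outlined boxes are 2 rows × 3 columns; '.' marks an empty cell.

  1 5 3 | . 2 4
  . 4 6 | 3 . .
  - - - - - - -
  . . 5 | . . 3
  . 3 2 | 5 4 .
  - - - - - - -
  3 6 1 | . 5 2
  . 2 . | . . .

Step 1. [r4c6∈{1,6}] in row 4, 1 fits only at r4c6, so r4c6=1.
Step 2. [r3c5∈{6}] only 6 remains possible at r3c5 ⇒ r3c5=6.
Step 3. [r6c4∈{1,4,6}] across col 4, 1 lands solely at r6c4, so r6c4=1.
Step 4. [r6c3∈{4}] r6c3 is down to just 4 ⇒ r6c3=4.
Step 5. [r3c4∈{2}] only 2 remains possible at r3c4. So r3c4=2.
Step 6. [r2c6∈{5}] r2c6 is down to just 5 ⇒ r2c6=5.
Step 7. [r3c1∈{4}] r3c1's peers cover all but 4 ⇒ r3c1=4.
Step 8. [r3c2∈{1}] r3c2's peers cover all but 1, so r3c2=1.
Step 9. [r2c1∈{2}] only 2 remains possible at r2c1 ⇒ r2c1=2.
Step 10. [r6c6∈{6}] r6c6 has the single candidate 6 ⇒ r6c6=6.
Step 11. [r2c5∈{1}] nothing but 1 survives at r2c5, so r2c5=1.
Step 12. [r6c5∈{3}] r6c5 is down to just 3. So r6c5=3.
Step 13. [r1c4∈{6}] only 6 remains possible at r1c4. So r1c4=6.
Step 14. [r6c1∈{5}] r6c1's peers cover all but 5. So r6c1=5.
Step 15. [r4c1∈{6}] r4c1 has the single candidate 6. So r4c1=6.
Step 16. [r5c4∈{4}] r5c4's peers cover all but 4. So r5c4=4.

Answer: 1 5 3 6 2 4 / 2 4 6 3 1 5 / 4 1 5 2 6 3 / 6 3 2 5 4 1 / 3 6 1 4 5 2 / 5 2 4 1 3 6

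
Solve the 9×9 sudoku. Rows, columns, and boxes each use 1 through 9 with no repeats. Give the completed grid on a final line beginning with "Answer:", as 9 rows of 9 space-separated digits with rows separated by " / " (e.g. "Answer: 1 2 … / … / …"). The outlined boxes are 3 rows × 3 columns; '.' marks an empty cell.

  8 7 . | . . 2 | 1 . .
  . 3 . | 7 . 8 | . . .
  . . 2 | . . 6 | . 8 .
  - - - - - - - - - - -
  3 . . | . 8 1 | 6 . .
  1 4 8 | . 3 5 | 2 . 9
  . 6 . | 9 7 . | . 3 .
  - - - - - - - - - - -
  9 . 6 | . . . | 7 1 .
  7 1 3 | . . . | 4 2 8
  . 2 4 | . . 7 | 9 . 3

Step 1. [r2c7∈{5}] r2c7's peers cover all but 5 ⇒ r2c7=5.
Step 2. [r7c9∈{5}] r7c9's peers cover all but 5, so r7c9=5.
Step 3. [r9c4∈{1,5,6,8}] row 9 places 8 nowhere but r9c4, so r9c4=8.
Step 4. [r3c4∈{1,3,4,5}] 1 has one home in col 4: r3c4 ⇒ r3c4=1.
Step 5. [r6c3∈{5}] r6c3 has the single candidate 5. So r6c3=5.
Step 6. [r1c3∈{9}] r1c3 is down to just 9, so r1c3=9.
Step 7. [r3c5∈{4,5,9}] 9 has one home in row 3: r3c5. So r3c5=9.
Step 8. [r2c5∈{4}] only 4 remains possible at r2c5, so r2c5=4.
Step 9. [r6c6∈{4}] r6c6's peers cover all but 4, so r6c6=4.
Step 10. [r1c5∈{5}] only 5 remains possible at r1c5. So r1c5=5.
Step 11. [r9c8∈{6}] nothing but 6 survives at r9c8 ⇒ r9c8=6.
Step 12. [r1c8∈{4}] r1c8 is down to just 4. So r1c8=4.
Step 13. [r5c8∈{7}] only 7 remains possible at r5c8. So r5c8=7.
Step 14. [r7c4∈{2,3,4}] r7c4 is the only open cell in row 7 admitting 4, so r7c4=4.
Step 15. [r2c1∈{6}] nothing but 6 survives at r2c1 ⇒ r2c1=6.
Step 16. [r8c4∈{5,6}] across row 8, 5 lands solely at r8c4 ⇒ r8c4=5.
Step 17. [r3c2∈{5}] r3c2 is down to just 5 ⇒ r3c2=5.
Step 18. [r9c1∈{5}] r9c1 has the single candidate 5. So r9c1=5.
Step 19. [r3c7∈{3}] r3c7 has the single candidate 3, so r3c7=3.
Step 20. [r6c1∈{2}] nothing but 2 survives at r6c1 ⇒ r6c1=2.
Step 21. [r7c5∈{2}] only 2 remains possible at r7c5 ⇒ r7c5=2.
Step 22. [r3c9∈{7}] r3c9 is down to just 7 ⇒ r3c9=7.
Step 23. [r8c6∈{9}] r8c6 has the single candidate 9 ⇒ r8c6=9.
Step 24. [r5c4∈{6}] nothing but 6 survives at r5c4, so r5c4=6.
Step 25. [r1c9∈{6}] r1c9 is down to just 6. So r1c9=6.
Step 26. [r2c3∈{1}] r2c3 is down to just 1. So r2c3=1.
Step 27. [r7c2∈{8}] r7c2's peers cover all but 8 ⇒ r7c2=8.
Step 28. [r9c5∈{1}] only 1 remains possible at r9c5. So r9c5=1.
Step 29. [r2c9∈{2}] r2c9 has the single candidate 2 ⇒ r2c9=2.
Step 30. [r7c6∈{3}] only 3 remains possible at r7c6. So r7c6=3.
Step 31. [r4c9∈{4}] only 4 remains possible at r4c9. So r4c9=4.
Step 32. [r6c7∈{8}] r6c7's peers cover all but 8 ⇒ r6c7=8.
Step 33. [r4c4∈{2}] r4c4 is down to just 2, so r4c4=2.
Step 34. [r8c5∈{6}] r8c5's peers cover all but 6. So r8c5=6.
Step 35. [r2c8∈{9}] only 9 remains possible at r2c8 ⇒ r2c8=9.
Step 36. [r1c4∈{3}] r1c4 is down to just 3. So r1c4=3.
Step 37. [r4c8∈{5}] r4c8 has the single candidate 5 ⇒ r4c8=5.
Step 38. [r3c1∈{4}] only 4 remains possible at r3c1 ⇒ r3c1=4.
Step 39. [r4c3∈{7}] r4c3's peers cover all but 7. So r4c3=7.
Step 40. [r4c2∈{9}] r4c2 has the single candidate 9, so r4c2=9.
Step 41. [r6c9∈{1}] only 1 remains possible at r6c9, so r6c9=1.

Answer: 8 7 9 3 5 2 1 4 6 / 6 3 1 7 4 8 5 9 2 / 4 5 2 1 9 6 3 8 7 / 3 9 7 2 8 1 6 5 4 / 1 4 8 6 3 5 2 7 9 / 2 6 5 9 7 4 8 3 1 / 9 8 6 4 2 3 7 1 5 / 7 1 3 5 6 9 4 2 8 / 5 2 4 8 1 7 9 6 3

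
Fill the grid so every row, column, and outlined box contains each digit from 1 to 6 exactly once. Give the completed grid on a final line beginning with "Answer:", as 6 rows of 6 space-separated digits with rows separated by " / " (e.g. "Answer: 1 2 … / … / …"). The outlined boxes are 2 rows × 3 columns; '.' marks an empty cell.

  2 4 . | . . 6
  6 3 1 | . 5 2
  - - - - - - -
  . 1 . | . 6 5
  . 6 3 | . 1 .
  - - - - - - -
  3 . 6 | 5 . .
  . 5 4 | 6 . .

Step 1. [r4c6∈{4}] r4c6 is down to just 4 ⇒ r4c6=4.
Step 2. [r1c5∈{3}] r1c5's peers cover all but 3 ⇒ r1c5=3.
Step 3. [r6c1∈{1}] r6c1's peers cover all but 1 ⇒ r6c1=1.
Step 4. [r6c5∈{2}] only 2 remains possible at r6c5 ⇒ r6c5=2.
Step 5. [r4c4∈{2}] r4c4's peers cover all but 2. So r4c4=2.
Step 6. [r3c4∈{3}] r3c4's peers cover all but 3 ⇒ r3c4=3.
Step 7. [r5c6∈{1}] only 1 remains possible at r5c6. So r5c6=1.
Step 8. [r6c6∈{3}] only 3 remains possible at r6c6. So r6c6=3.
Step 9. [r1c3∈{5}] r1c3's peers cover all but 5, so r1c3=5.
Step 10. [r3c3∈{2}] r3c3 is down to just 2, so r3c3=2.
Step 11. [r5c5∈{4}] r5c5 has the single candidate 4, so r5c5=4.
Step 12. [r3c1∈{4}] only 4 remains possible at r3c1. So r3c1=4.
Step 13. [r1c4∈{1}] r1c4 has the single candidate 1. So r1c4=1.
Step 14. [r5c2∈{2}] r5c2 has the single candidate 2 ⇒ r5c2=2.
Step 15. [r2c4∈{4}] only 4 remains possible at r2c4, so r2c4=4.
Step 16. [r4c1∈{5}] only 5 remains possible at r4c1. So r4c1=5.

Answer: 2 4 5 1 3 6 / 6 3 1 4 5 2 / 4 1 2 3 6 5 / 5 6 3 2 1 4 / 3 2 6 5 4 1 / 1 5 4 6 2 3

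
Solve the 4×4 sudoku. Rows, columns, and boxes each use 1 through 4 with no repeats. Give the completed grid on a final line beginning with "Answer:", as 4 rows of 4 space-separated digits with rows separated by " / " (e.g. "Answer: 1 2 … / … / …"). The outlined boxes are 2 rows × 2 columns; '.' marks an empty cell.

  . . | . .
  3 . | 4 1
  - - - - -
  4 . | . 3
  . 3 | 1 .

Step 1. [r1c4∈{2}] r1c4 is down to just 2, so r1c4=2.
Step 2. [r3c2∈{1,2}] 1 has one home in row 3: r3c2. So r3c2=1.
Step 3. [r3c3∈{2}] r3c3 is down to just 2. So r3c3=2.
Step 4. [r1c3∈{3}] nothing but 3 survives at r1c3, so r1c3=3.
Step 5. [r4c4∈{4}] only 4 remains possible at r4c4. So r4c4=4.
Step 6. [r1c2∈{4}] only 4 remains possible at r1c2 ⇒ r1c2=4.
Step 7. [r4c1∈{2}] r4c1 has the single candidate 2 ⇒ r4c1=2.
Step 8. [r1c1∈{1}] r1c1 is down to just 1, so r1c1=1.
Step 9. [r2c2∈{2}] only 2 remains possible at r2c2 ⇒ r2c2=2.

Answer: 1 4 3 2 / 3 2 4 1 / 4 1 2 3 / 2 3 1 4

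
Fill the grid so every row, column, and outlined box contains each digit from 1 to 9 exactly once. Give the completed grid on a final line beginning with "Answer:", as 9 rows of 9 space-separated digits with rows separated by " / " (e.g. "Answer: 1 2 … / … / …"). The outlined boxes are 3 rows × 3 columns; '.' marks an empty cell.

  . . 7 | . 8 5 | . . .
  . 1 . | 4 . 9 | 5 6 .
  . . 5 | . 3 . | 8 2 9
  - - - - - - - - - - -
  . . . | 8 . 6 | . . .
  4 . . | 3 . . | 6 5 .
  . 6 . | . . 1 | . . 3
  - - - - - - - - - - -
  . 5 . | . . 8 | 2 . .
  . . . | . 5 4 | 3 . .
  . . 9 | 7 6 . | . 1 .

Step 1. [r9c7∈{4}] r9c7 has the single candidate 4 ⇒ r9c7=4.
Step 2. [r4c1∈{1,2,3,5,7,9}] 5 has one home in row 4: r4c1, so r4c1=5.
Step 3. [r2c9∈{7}] r2c9's peers cover all but 7 ⇒ r2c9=7.
Step 4. [r2c5∈{2}] r2c5's peers cover all but 2. So r2c5=2.
Step 5. [r7c5∈{1,9}] r7c5 is the only open cell in col 5 admitting 1 ⇒ r7c5=1.
Step 6. [r8c1∈{1,2,6,7,8}] in col 1, 1 fits only at r8c1. So r8c1=1.
Step 7. [r7c9∈{6}] r7c9's peers cover all but 6 ⇒ r7c9=6.
Step 8. [r8c9∈{8}] nothing but 8 survives at r8c9 ⇒ r8c9=8.
Step 9. [r6c8∈{4,7,8,9}] across col 8, 8 lands solely at r6c8, so r6c8=8.
Step 10. [r6c3∈{2}] nothing but 2 survives at r6c3. So r6c3=2.
Step 11. [r6c5∈{4,7,9}] r6c5 is the only open cell in row 6 admitting 4 ⇒ r6c5=4.
Step 12. [r7c4∈{9}] r7c4's peers cover all but 9, so r7c4=9.
Step 13. [r1c7∈{1}] r1c7 has the single candidate 1 ⇒ r1c7=1.
Step 14. [r4c9∈{1,2,4}] 2 has one home in row 4: r4c9. So r4c9=2.
Step 15. [r9c6∈{2,3}] 3 has one home in col 6: r9c6. So r9c6=3.
Step 16. [r7c8∈{7}] r7c8 has the single candidate 7. So r7c8=7.
Step 17. [r6c1∈{7,9}] col 1 places 7 nowhere but r6c1. So r6c1=7.
Step 18. [r1c1∈{2,3,6,9}] 9 has one home in col 1: r1c1, so r1c1=9.
Step 19. [r1c2∈{2,3,4}] in row 1, 2 fits only at r1c2. So r1c2=2.
Step 20. [r4c3∈{1,3}] across row 4, 1 lands solely at r4c3. So r4c3=1.
Step 21. [r4c8∈{4,9}] row 4 places 4 nowhere but r4c8 ⇒ r4c8=4.
Step 22. [r9c2∈{8}] r9c2 has the single candidate 8 ⇒ r9c2=8.
Step 23. [r7c1∈{3}] r7c1 is down to just 3. So r7c1=3.
Step 24. [r4c7∈{7,9}] col 7 places 7 nowhere but r4c7. So r4c7=7.
Step 25. [r4c5∈{9}] only 9 remains possible at r4c5, so r4c5=9.
Step 26. [r3c6∈{7}] r3c6's peers cover all but 7 ⇒ r3c6=7.
Step 27. [r1c4∈{6}] r1c4 has the single candidate 6. So r1c4=6.
Step 28. [r2c3∈{3,8}] across row 2, 3 lands solely at r2c3. So r2c3=3.
Step 29. [r8c3∈{6}] r8c3's peers cover all but 6 ⇒ r8c3=6.
Step 30. [r1c9∈{4}] nothing but 4 survives at r1c9, so r1c9=4.
Step 31. [r3c2∈{4}] r3c2's peers cover all but 4 ⇒ r3c2=4.
Step 32. [r8c4∈{2}] r8c4 is down to just 2. So r8c4=2.
Step 33. [r5c9∈{1}] r5c9 has the single candidate 1 ⇒ r5c9=1.
Step 34. [r5c3∈{8}] r5c3 has the single candidate 8. So r5c3=8.
Step 35. [r1c8∈{3}] r1c8's peers cover all but 3, so r1c8=3.
Step 36. [r9c9∈{5}] nothing but 5 survives at r9c9 ⇒ r9c9=5.
Step 37. [r5c5∈{7}] r5c5 is down to just 7. So r5c5=7.
Step 38. [r4c2∈{3}] only 3 remains possible at r4c2 ⇒ r4c2=3.
Step 39. [r3c4∈{1}] r3c4 has the single candidate 1 ⇒ r3c4=1.
Step 40. [r5c2∈{9}] r5c2 is down to just 9 ⇒ r5c2=9.
Step 41. [r8c2∈{7}] nothing but 7 survives at r8c2, so r8c2=7.
Step 42. [r6c7∈{9}] r6c7's peers cover all but 9. So r6c7=9.
Step 43. [r2c1∈{8}] nothing but 8 survives at r2c1 ⇒ r2c1=8.
Step 44. [r8c8∈{9}] nothing but 9 survives at r8c8 ⇒ r8c8=9.
Step 45. [r3c1∈{6}] r3c1's peers cover all but 6. So r3c1=6.
Step 46. [r6c4∈{5}] r6c4 is down to just 5 ⇒ r6c4=5.
Step 47. [r5c6∈{2}] nothing but 2 survives at r5c6 ⇒ r5c6=2.
Step 48. [r9c1∈{2}] only 2 remains possible at r9c1 ⇒ r9c1=2.
Step 49. [r7c3∈{4}] nothing but 4 survives at r7c3, so r7c3=4.

Answer: 9 2 7 6 8 5 1 3 4 / 8 1 3 4 2 9 5 6 7 / 6 4 5 1 3 7 8 2 9 / 5 3 1 8 9 6 7 4 2 / 4 9 8 3 7 2 6 5 1 / 7 6 2 5 4 1 9 8 3 / 3 5 4 9 1 8 2 7 6 / 1 7 6 2 5 4 3 9 8 / 2 8 9 7 6 3 4 1 5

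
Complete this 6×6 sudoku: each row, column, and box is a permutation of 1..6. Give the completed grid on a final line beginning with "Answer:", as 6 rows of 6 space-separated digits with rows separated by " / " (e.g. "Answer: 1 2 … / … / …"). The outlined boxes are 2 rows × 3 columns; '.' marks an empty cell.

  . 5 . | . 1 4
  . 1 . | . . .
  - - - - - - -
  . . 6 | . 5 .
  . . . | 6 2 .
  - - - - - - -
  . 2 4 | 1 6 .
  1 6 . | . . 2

Step 1. [r2c5∈{3}] r2c5's peers cover all but 3, so r2c5=3.
Step 2. [r3c1∈{2,3,4}] in row 3, 2 fits only at r3c1 ⇒ r3c1=2.
Step 3. [r3c4∈{3,4}] across box 4, 4 lands solely at r3c4, so r3c4=4.
Step 4. [r3c2∈{3}] nothing but 3 survives at r3c2 ⇒ r3c2=3.
Step 5. [r6c4∈{3,5}] 3 has one home in col 4: r6c4. So r6c4=3.
Step 6. [r6c3∈{5}] only 5 remains possible at r6c3. So r6c3=5.
Step 7. [r1c1∈{3,6}] across row 1, 6 lands solely at r1c1. So r1c1=6.
Step 8. [r2c4∈{2,5}] r2c4 is the only open cell in col 4 admitting 5. So r2c4=5.
Step 9. [r2c1∈{4}] r2c1 has the single candidate 4. So r2c1=4.
Step 10. [r4c6∈{1,3}] across row 4, 3 lands solely at r4c6 ⇒ r4c6=3.
Step 11. [r1c4∈{2}] r1c4 is down to just 2. So r1c4=2.
Step 12. [r4c2∈{4}] nothing but 4 survives at r4c2, so r4c2=4.
Step 13. [r5c6∈{5}] r5c6's peers cover all but 5 ⇒ r5c6=5.
Step 14. [r3c6∈{1}] only 1 remains possible at r3c6 ⇒ r3c6=1.
Step 15. [r5c1∈{3}] r5c1 is down to just 3 ⇒ r5c1=3.
Step 16. [r2c3∈{2}] r2c3's peers cover all but 2 ⇒ r2c3=2.
Step 17. [r2c6∈{6}] r2c6 is down to just 6. So r2c6=6.
Step 18. [r4c3∈{1}] nothing but 1 survives at r4c3, so r4c3=1.
Step 19. [r1c3∈{3}] r1c3 has the single candidate 3. So r1c3=3.
Step 20. [r6c5∈{4}] r6c5 is down to just 4. So r6c5=4.
Step 21. [r4c1∈{5}] only 5 remains possible at r4c1. So r4c1=5.

Answer: 6 5 3 2 1 4 / 4 1 2 5 3 6 / 2 3 6 4 5 1 / 5 4 1 6 2 3 / 3 2 4 1 6 5 / 1 6 5 3 4 2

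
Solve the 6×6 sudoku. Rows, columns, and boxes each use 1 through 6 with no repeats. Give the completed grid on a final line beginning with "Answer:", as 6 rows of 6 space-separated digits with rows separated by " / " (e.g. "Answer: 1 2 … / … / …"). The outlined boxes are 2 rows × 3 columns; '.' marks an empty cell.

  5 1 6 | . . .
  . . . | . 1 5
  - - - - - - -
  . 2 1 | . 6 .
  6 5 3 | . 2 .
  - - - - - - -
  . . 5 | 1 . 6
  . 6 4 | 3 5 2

Step 1. [r4c4∈{4}] nothing but 4 survives at r4c4. So r4c4=4.
Step 2. [r1c5∈{3,4}] across col 5, 3 lands solely at r1c5. So r1c5=3.
Step 3. [r5c2∈{3}] r5c2's peers cover all but 3. So r5c2=3.
Step 4. [r2c3∈{2}] r2c3's peers cover all but 2, so r2c3=2.
Step 5. [r2c2∈{4}] r2c2 is down to just 4. So r2c2=4.
Step 6. [r3c6∈{3}] nothing but 3 survives at r3c6 ⇒ r3c6=3.
Step 7. [r1c6∈{4}] nothing but 4 survives at r1c6. So r1c6=4.
Step 8. [r5c1∈{2}] nothing but 2 survives at r5c1. So r5c1=2.
Step 9. [r2c4∈{6}] r2c4's peers cover all but 6, so r2c4=6.
Step 10. [r5c5∈{4}] r5c5 is down to just 4 ⇒ r5c5=4.
Step 11. [r6c1∈{1}] nothing but 1 survives at r6c1 ⇒ r6c1=1.
Step 12. [r4c6∈{1}] only 1 remains possible at r4c6, so r4c6=1.
Step 13. [r1c4∈{2}] nothing but 2 survives at r1c4. So r1c4=2.
Step 14. [r3c4∈{5}] r3c4 is down to just 5 ⇒ r3c4=5.
Step 15. [r2c1∈{3}] nothing but 3 survives at r2c1. So r2c1=3.
Step 16. [r3c1∈{4}] r3c1 is down to just 4. So r3c1=4.

Answer: 5 1 6 2 3 4 / 3 4 2 6 1 5 / 4 2 1 5 6 3 / 6 5 3 4 2 1 / 2 3 5 1 4 6 / 1 6 4 3 5 2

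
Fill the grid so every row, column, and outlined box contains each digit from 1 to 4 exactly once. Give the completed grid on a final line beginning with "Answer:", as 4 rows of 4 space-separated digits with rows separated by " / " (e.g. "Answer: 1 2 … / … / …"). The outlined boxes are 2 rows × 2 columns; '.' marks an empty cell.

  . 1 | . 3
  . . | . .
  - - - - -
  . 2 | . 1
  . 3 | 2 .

Step 1. [r2c2∈{4}] r2c2's peers cover all but 4 ⇒ r2c2=4.
Step 2. [r3c1∈{4}] only 4 remains possible at r3c1. So r3c1=4.
Step 3. [r2c1∈{2,3}] row 2 places 3 nowhere but r2c1. So r2c1=3.
Step 4. [r4c1∈{1}] r4c1 is down to just 1, so r4c1=1.
Step 5. [r4c4∈{4}] nothing but 4 survives at r4c4 ⇒ r4c4=4.
Step 6. [r3c3∈{3}] r3c3's peers cover all but 3, so r3c3=3.
Step 7. [r1c1∈{2}] r1c1 is down to just 2, so r1c1=2.
Step 8. [r2c3∈{1}] r2c3 has the single candidate 1. So r2c3=1.
Step 9. [r1c3∈{4}] only 4 remains possible at r1c3, so r1c3=4.
Step 10. [r2c4∈{2}] r2c4 has the single candidate 2, so r2c4=2.

Answer: 2 1 4 3 / 3 4 1 2 / 4 2 3 1 / 1 3 2 4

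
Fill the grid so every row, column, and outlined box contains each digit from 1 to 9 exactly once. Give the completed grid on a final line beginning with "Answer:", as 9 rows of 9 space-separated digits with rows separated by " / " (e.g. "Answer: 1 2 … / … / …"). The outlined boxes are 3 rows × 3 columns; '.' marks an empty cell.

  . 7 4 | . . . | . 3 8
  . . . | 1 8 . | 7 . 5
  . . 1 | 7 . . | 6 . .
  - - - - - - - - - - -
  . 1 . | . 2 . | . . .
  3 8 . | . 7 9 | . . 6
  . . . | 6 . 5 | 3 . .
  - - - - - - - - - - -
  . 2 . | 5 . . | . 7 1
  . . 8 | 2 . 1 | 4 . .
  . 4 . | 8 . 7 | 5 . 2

Step 1. [r6c2∈{9}] r6c2 has the single candidate 9. So r6c2=9.
Step 2. [r6c8∈{1,2,4,8}] in row 6, 8 fits only at r6c8 ⇒ r6c8=8.
Step 3. [r8c1∈{5,6,7,9}] 7 has one home in row 8: r8c1, so r8c1=7.
Step 4. [r5c4∈{4}] only 4 remains possible at r5c4, so r5c4=4.
Step 5. [r1c4∈{9}] nothing but 9 survives at r1c4. So r1c4=9.
Step 6. [r5c8∈{1,2,5}] across col 8, 1 lands solely at r5c8, so r5c8=1.
Step 7. [r4c8∈{4,5,9}] across col 8, 5 lands solely at r4c8. So r4c8=5.
Step 8. [r3c1∈{2,5,8,9}] r3c1 is the only open cell in row 3 admitting 8. So r3c1=8.
Step 9. [r1c1∈{2,5,6}] r1c1 is the only open cell in col 1 admitting 5, so r1c1=5.
Step 10. [r1c5∈{6}] r1c5 is down to just 6 ⇒ r1c5=6.
Step 11. [r3c2∈{3}] only 3 remains possible at r3c2. So r3c2=3.
Step 12. [r2c6∈{2,3,4}] 3 has one home in row 2: r2c6, so r2c6=3.
Step 13. [r2c8∈{2,4,9}] in row 2, 4 fits only at r2c8 ⇒ r2c8=4.
Step 14. [r7c6∈{4,6}] in col 6, 6 fits only at r7c6 ⇒ r7c6=6.
Step 15. [r7c1∈{9}] nothing but 9 survives at r7c1 ⇒ r7c1=9.
Step 16. [r3c9∈{9}] nothing but 9 survives at r3c9, so r3c9=9.
Step 17. [r2c2∈{6}] r2c2 is down to just 6, so r2c2=6.
Step 18. [r7c3∈{3}] r7c3's peers cover all but 3, so r7c3=3.
Step 19. [r9c3∈{6}] nothing but 6 survives at r9c3. So r9c3=6.
Step 20. [r5c7∈{2}] r5c7 has the single candidate 2 ⇒ r5c7=2.
Step 21. [r9c8∈{9}] r9c8 has the single candidate 9, so r9c8=9.
Step 22. [r3c6∈{2,4}] r3c6 is the only open cell in col 6 admitting 4, so r3c6=4.
Step 23. [r2c1∈{2}] only 2 remains possible at r2c1, so r2c1=2.
Step 24. [r6c1∈{4}] only 4 remains possible at r6c1, so r6c1=4.
Step 25. [r6c9∈{7}] r6c9 is down to just 7 ⇒ r6c9=7.
Step 26. [r8c5∈{3,9}] r8c5 is the only open cell in row 8 admitting 9 ⇒ r8c5=9.
Step 27. [r4c1∈{6}] only 6 remains possible at r4c1. So r4c1=6.
Step 28. [r8c9∈{3}] r8c9's peers cover all but 3. So r8c9=3.
Step 29. [r7c5∈{4}] nothing but 4 survives at r7c5, so r7c5=4.
Step 30. [r1c7∈{1}] nothing but 1 survives at r1c7 ⇒ r1c7=1.
Step 31. [r4c6∈{8}] r4c6 is down to just 8. So r4c6=8.
Step 32. [r2c3∈{9}] r2c3 has the single candidate 9. So r2c3=9.
Step 33. [r4c7∈{9}] nothing but 9 survives at r4c7. So r4c7=9.
Step 34. [r4c4∈{3}] only 3 remains possible at r4c4 ⇒ r4c4=3.
Step 35. [r6c5∈{1}] r6c5 has the single candidate 1 ⇒ r6c5=1.
Step 36. [r5c3∈{5}] r5c3's peers cover all but 5, so r5c3=5.
Step 37. [r6c3∈{2}] nothing but 2 survives at r6c3, so r6c3=2.
Step 38. [r7c7∈{8}] only 8 remains possible at r7c7. So r7c7=8.
Step 39. [r8c8∈{6}] nothing but 6 survives at r8c8. So r8c8=6.
Step 40. [r9c5∈{3}] nothing but 3 survives at r9c5 ⇒ r9c5=3.
Step 41. [r1c6∈{2}] r1c6 is down to just 2. So r1c6=2.
Step 42. [r4c3∈{7}] only 7 remains possible at r4c3. So r4c3=7.
Step 43. [r8c2∈{5}] r8c2's peers cover all but 5 ⇒ r8c2=5.
Step 44. [r9c1∈{1}] only 1 remains possible at r9c1. So r9c1=1.
Step 45. [r4c9∈{4}] r4c9 has the single candidate 4 ⇒ r4c9=4.
Step 46. [r3c5∈{5}] r3c5 has the single candidate 5 ⇒ r3c5=5.
Step 47. [r3c8∈{2}] r3c8 is down to just 2, so r3c8=2.

Answer: 5 7 4 9 6 2 1 3 8 / 2 6 9 1 8 3 7 4 5 / 8 3 1 7 5 4 6 2 9 / 6 1 7 3 2 8 9 5 4 / 3 8 5 4 7 9 2 1 6 / 4 9 2 6 1 5 3 8 7 / 9 2 3 5 4 6 8 7 1 / 7 5 8 2 9 1 4 6 3 / 1 4 6 8 3 7 5 9 2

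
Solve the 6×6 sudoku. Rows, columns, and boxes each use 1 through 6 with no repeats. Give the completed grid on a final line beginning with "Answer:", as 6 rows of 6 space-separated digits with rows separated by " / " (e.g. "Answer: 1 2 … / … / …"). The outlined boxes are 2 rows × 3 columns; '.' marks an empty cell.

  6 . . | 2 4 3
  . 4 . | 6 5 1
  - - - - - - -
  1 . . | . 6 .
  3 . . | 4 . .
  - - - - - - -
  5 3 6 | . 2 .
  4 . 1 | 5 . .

Step 1. [r1c3∈{5}] r1c3 has the single candidate 5, so r1c3=5.
Step 2. [r4c3∈{2}] r4c3 has the single candidate 2 ⇒ r4c3=2.
Step 3. [r4c6∈{5}] r4c6's peers cover all but 5. So r4c6=5.
Step 4. [r1c2∈{1}] r1c2 is down to just 1, so r1c2=1.
Step 5. [r4c2∈{6}] r4c2's peers cover all but 6 ⇒ r4c2=6.
Step 6. [r2c3∈{3}] r2c3 is down to just 3. So r2c3=3.
Step 7. [r6c6∈{6}] only 6 remains possible at r6c6, so r6c6=6.
Step 8. [r5c4∈{1}] r5c4 is down to just 1 ⇒ r5c4=1.
Step 9. [r2c1∈{2}] only 2 remains possible at r2c1. So r2c1=2.
Step 10. [r3c4∈{3}] nothing but 3 survives at r3c4. So r3c4=3.
Step 11. [r3c3∈{4}] r3c3's peers cover all but 4, so r3c3=4.
Step 12. [r3c2∈{5}] r3c2's peers cover all but 5. So r3c2=5.
Step 13. [r5c6∈{4}] r5c6's peers cover all but 4. So r5c6=4.
Step 14. [r3c6∈{2}] nothing but 2 survives at r3c6. So r3c6=2.
Step 15. [r4c5∈{1}] nothing but 1 survives at r4c5 ⇒ r4c5=1.
Step 16. [r6c2∈{2}] only 2 remains possible at r6c2 ⇒ r6c2=2.
Step 17. [r6c5∈{3}] r6c5's peers cover all but 3 ⇒ r6c5=3.

Answer: 6 1 5 2 4 3 / 2 4 3 6 5 1 / 1 5 4 3 6 2 / 3 6 2 4 1 5 / 5 3 6 1 2 4 / 4 2 1 5 3 6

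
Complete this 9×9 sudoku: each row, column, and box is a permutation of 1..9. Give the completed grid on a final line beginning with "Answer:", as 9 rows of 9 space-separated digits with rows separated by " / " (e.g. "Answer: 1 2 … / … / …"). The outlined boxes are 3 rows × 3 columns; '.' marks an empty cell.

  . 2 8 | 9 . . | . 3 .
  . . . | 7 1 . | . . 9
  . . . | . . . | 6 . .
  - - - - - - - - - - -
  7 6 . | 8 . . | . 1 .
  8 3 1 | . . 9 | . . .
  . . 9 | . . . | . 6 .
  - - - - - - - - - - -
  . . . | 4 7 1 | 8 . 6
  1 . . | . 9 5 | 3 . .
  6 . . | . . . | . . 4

Step 1. [r6c9∈{2,3,5,7,8}] r6c9 is the only open cell in row 6 admitting 8. So r6c9=8.
Step 2. [r9c7∈{1,2,5,7,9}] across row 9, 1 lands solely at r9c7, so r9c7=1.
Step 3. [r3c2∈{1,4,5,7,9}] 1 has one home in col 2: r3c2 ⇒ r3c2=1.
Step 4. [r3c3∈{3,4,5,7}] box 1 places 7 nowhere but r3c3 ⇒ r3c3=7.
Step 5. [r6c6∈{2,3,4,7}] col 6 places 7 nowhere but r6c6, so r6c6=7.
Step 6. [r4c9∈{2,3,5}] in col 9, 3 fits only at r4c9 ⇒ r4c9=3.
Step 7. [r2c3∈{3,4,5,6}] col 3 places 6 nowhere but r2c3 ⇒ r2c3=6.
Step 8. [r3c1∈{3,4,5,9}] across row 3, 9 lands solely at r3c1, so r3c1=9.
Step 9. [r2c1∈{3,4,5}] in box 1, 3 fits only at r2c1, so r2c1=3.
Step 10. [r4c7∈{2,4,5,9}] across row 4, 9 lands solely at r4c7 ⇒ r4c7=9.
Step 11. [r7c3∈{2,3,5}] r7c3 is the only open cell in row 7 admitting 3 ⇒ r7c3=3.
Step 12. [r6c4∈{1,2,3,5}] row 6 places 1 nowhere but r6c4 ⇒ r6c4=1.
Step 13. [r6c5∈{2,3,4,5}] 3 has one home in row 6: r6c5. So r6c5=3.
Step 14. [r8c2∈{4,7,8}] 8 has one home in row 8: r8c2 ⇒ r8c2=8.
Step 15. [r9c2∈{5,7,9}] across col 2, 7 lands solely at r9c2, so r9c2=7.
Step 16. [r9c8∈{2,5,9}] r9c8 is the only open cell in row 9 admitting 9 ⇒ r9c8=9.
Step 17. [r7c8∈{2,5}] across box 9, 5 lands solely at r7c8. So r7c8=5.
Step 18. [r7c1∈{2}] r7c1 is down to just 2 ⇒ r7c1=2.
Step 19. [r6c7∈{2,4,5}] 2 has one home in row 6: r6c7 ⇒ r6c7=2.
Step 20. [r4c3∈{2,4,5}] r4c3 is the only open cell in col 3 admitting 2. So r4c3=2.
Step 21. [r4c6∈{4}] nothing but 4 survives at r4c6. So r4c6=4.
Step 22. [r4c5∈{5}] only 5 remains possible at r4c5, so r4c5=5.
Step 23. [r3c4∈{2,3,5}] col 4 places 5 nowhere but r3c4. So r3c4=5.
Step 24. [r3c9∈{2}] r3c9 is down to just 2. So r3c9=2.
Step 25. [r8c9∈{7}] nothing but 7 survives at r8c9 ⇒ r8c9=7.
Step 26. [r1c7∈{4,5,7}] across row 1, 7 lands solely at r1c7 ⇒ r1c7=7.
Step 27. [r2c6∈{2,8}] in row 2, 2 fits only at r2c6, so r2c6=2.
Step 28. [r3c6∈{3,8}] r3c6 is the only open cell in row 3 admitting 3, so r3c6=3.
Step 29. [r3c5∈{4,8}] in box 2, 8 fits only at r3c5 ⇒ r3c5=8.
Step 30. [r9c5∈{2}] only 2 remains possible at r9c5 ⇒ r9c5=2.
Step 31. [r3c8∈{4}] only 4 remains possible at r3c8 ⇒ r3c8=4.
Step 32. [r2c2∈{4,5}] r2c2 is the only open cell in row 2 admitting 4, so r2c2=4.
Step 33. [r1c1∈{5}] r1c1's peers cover all but 5. So r1c1=5.
Step 34. [r5c5∈{6}] r5c5's peers cover all but 6. So r5c5=6.
Step 35. [r5c7∈{4,5}] row 5 places 4 nowhere but r5c7. So r5c7=4.
Step 36. [r5c8∈{7}] nothing but 7 survives at r5c8 ⇒ r5c8=7.
Step 37. [r7c2∈{9}] r7c2 is down to just 9. So r7c2=9.
Step 38. [r5c9∈{5}] only 5 remains possible at r5c9. So r5c9=5.
Step 39. [r9c4∈{3}] only 3 remains possible at r9c4. So r9c4=3.
Step 40. [r8c8∈{2}] only 2 remains possible at r8c8. So r8c8=2.
Step 41. [r6c1∈{4}] r6c1 has the single candidate 4. So r6c1=4.
Step 42. [r6c2∈{5}] nothing but 5 survives at r6c2, so r6c2=5.
Step 43. [r1c9∈{1}] r1c9's peers cover all but 1, so r1c9=1.
Step 44. [r8c4∈{6}] nothing but 6 survives at r8c4, so r8c4=6.
Step 45. [r9c6∈{8}] r9c6 is down to just 8 ⇒ r9c6=8.
Step 46. [r2c8∈{8}] only 8 remains possible at r2c8. So r2c8=8.
Step 47. [r5c4∈{2}] only 2 remains possible at r5c4, so r5c4=2.
Step 48. [r1c6∈{6}] r1c6's peers cover all but 6, so r1c6=6.
Step 49. [r2c7∈{5}] nothing but 5 survives at r2c7, so r2c7=5.
Step 50. [r8c3∈{4}] r8c3 is down to just 4. So r8c3=4.
Step 51. [r1c5∈{4}] r1c5 is down to just 4. So r1c5=4.
Step 52. [r9c3∈{5}] nothing but 5 survives at r9c3. So r9c3=5.

Answer: 5 2 8 9 4 6 7 3 1 / 3 4 6 7 1 2 5 8 9 / 9 1 7 5 8 3 6 4 2 / 7 6 2 8 5 4 9 1 3 / 8 3 1 2 6 9 4 7 5 / 4 5 9 1 3 7 2 6 8 / 2 9 3 4 7 1 8 5 6 / 1 8 4 6 9 5 3 2 7 / 6 7 5 3 2 8 1 9 4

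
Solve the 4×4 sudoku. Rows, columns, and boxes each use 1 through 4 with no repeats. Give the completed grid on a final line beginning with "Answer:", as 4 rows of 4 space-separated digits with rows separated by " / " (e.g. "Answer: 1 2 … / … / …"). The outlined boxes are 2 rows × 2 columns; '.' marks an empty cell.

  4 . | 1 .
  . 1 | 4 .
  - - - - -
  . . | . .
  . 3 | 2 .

Step 1. [r1c2∈{2}] nothing but 2 survives at r1c2, so r1c2=2.
Step 2. [r4c4∈{1,4}] r4c4 is the only open cell in row 4 admitting 4. So r4c4=4.
Step 3. [r3c4∈{1,3}] 1 has one home in col 4: r3c4. So r3c4=1.
Step 4. [r2c4∈{2,3}] in row 2, 2 fits only at r2c4 ⇒ r2c4=2.
Step 5. [r3c3∈{3}] r3c3's peers cover all but 3. So r3c3=3.
Step 6. [r3c1∈{2}] r3c1 is down to just 2 ⇒ r3c1=2.
Step 7. [r3c2∈{4}] r3c2 is down to just 4, so r3c2=4.
Step 8. [r4c1∈{1}] r4c1's peers cover all but 1, so r4c1=1.
Step 9. [r2c1∈{3}] r2c1 is down to just 3, so r2c1=3.
Step 10. [r1c4∈{3}] r1c4 is down to just 3 ⇒ r1c4=3.

Answer: 4 2 1 3 / 3 1 4 2 / 2 4 3 1 / 1 3 2 4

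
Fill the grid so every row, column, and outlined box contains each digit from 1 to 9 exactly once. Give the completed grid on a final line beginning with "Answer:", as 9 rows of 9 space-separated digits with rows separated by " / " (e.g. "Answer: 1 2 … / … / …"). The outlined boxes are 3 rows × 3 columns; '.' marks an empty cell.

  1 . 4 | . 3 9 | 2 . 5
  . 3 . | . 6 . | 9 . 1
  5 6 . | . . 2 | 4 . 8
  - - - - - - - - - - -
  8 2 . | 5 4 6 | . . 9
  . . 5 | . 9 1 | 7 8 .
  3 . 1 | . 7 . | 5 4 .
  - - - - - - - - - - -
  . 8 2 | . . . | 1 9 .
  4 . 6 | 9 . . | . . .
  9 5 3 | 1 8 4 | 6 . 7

Step 1. [r3c4∈{7}] nothing but 7 survives at r3c4, so r3c4=7.
Step 2. [r8c8∈{2,3,5}] 5 has one home in col 8: r8c8. So r8c8=5.
Step 3. [r1c2∈{7}] r1c2 is down to just 7. So r1c2=7.
Step 4. [r5c4∈{2,3}] r5c4 is the only open cell in box 5 admitting 3 ⇒ r5c4=3.
Step 5. [r1c4∈{8}] r1c4 has the single candidate 8, so r1c4=8.
Step 6. [r5c9∈{2,6}] r5c9 is the only open cell in row 5 admitting 2. So r5c9=2.
Step 7. [r8c9∈{3}] only 3 remains possible at r8c9 ⇒ r8c9=3.
Step 8. [r7c6∈{3,5,7}] 3 has one home in row 7: r7c6, so r7c6=3.
Step 9. [r3c8∈{3}] nothing but 3 survives at r3c8. So r3c8=3.
Step 10. [r5c2∈{4}] nothing but 4 survives at r5c2, so r5c2=4.
Step 11. [r2c1∈{2}] only 2 remains possible at r2c1. So r2c1=2.
Step 12. [r4c8∈{1}] r4c8 is down to just 1. So r4c8=1.
Step 13. [r6c4∈{2}] r6c4 is down to just 2, so r6c4=2.
Step 14. [r2c8∈{7}] r2c8 has the single candidate 7. So r2c8=7.
Step 15. [r8c6∈{7}] r8c6's peers cover all but 7 ⇒ r8c6=7.
Step 16. [r8c5∈{2}] only 2 remains possible at r8c5 ⇒ r8c5=2.
Step 17. [r4c3∈{7}] only 7 remains possible at r4c3, so r4c3=7.
Step 18. [r1c8∈{6}] nothing but 6 survives at r1c8, so r1c8=6.
Step 19. [r2c6∈{5}] nothing but 5 survives at r2c6, so r2c6=5.
Step 20. [r2c4∈{4}] only 4 remains possible at r2c4 ⇒ r2c4=4.
Step 21. [r7c1∈{7}] only 7 remains possible at r7c1 ⇒ r7c1=7.
Step 22. [r8c7∈{8}] nothing but 8 survives at r8c7 ⇒ r8c7=8.
Step 23. [r3c3∈{9}] r3c3 is down to just 9. So r3c3=9.
Step 24. [r9c8∈{2}] r9c8's peers cover all but 2 ⇒ r9c8=2.
Step 25. [r6c9∈{6}] r6c9 has the single candidate 6 ⇒ r6c9=6.
Step 26. [r3c5∈{1}] r3c5 has the single candidate 1, so r3c5=1.
Step 27. [r4c7∈{3}] nothing but 3 survives at r4c7. So r4c7=3.
Step 28. [r6c2∈{9}] r6c2 is down to just 9 ⇒ r6c2=9.
Step 29. [r7c5∈{5}] r7c5 has the single candidate 5 ⇒ r7c5=5.
Step 30. [r7c9∈{4}] only 4 remains possible at r7c9, so r7c9=4.
Step 31. [r8c2∈{1}] r8c2's peers cover all but 1 ⇒ r8c2=1.
Step 32. [r2c3∈{8}] nothing but 8 survives at r2c3. So r2c3=8.
Step 33. [r6c6∈{8}] r6c6 is down to just 8. So r6c6=8.
Step 34. [r5c1∈{6}] only 6 remains possible at r5c1, so r5c1=6.
Step 35. [r7c4∈{6}] only 6 remains possible at r7c4. So r7c4=6.

Answer: 1 7 4 8 3 9 2 6 5 / 2 3 8 4 6 5 9 7 1 / 5 6 9 7 1 2 4 3 8 / 8 2 7 5 4 6 3 1 9 / 6 4 5 3 9 1 7 8 2 / 3 9 1 2 7 8 5 4 6 / 7 8 2 6 5 3 1 9 4 / 4 1 6 9 2 7 8 5 3 / 9 5 3 1 8 4 6 2 7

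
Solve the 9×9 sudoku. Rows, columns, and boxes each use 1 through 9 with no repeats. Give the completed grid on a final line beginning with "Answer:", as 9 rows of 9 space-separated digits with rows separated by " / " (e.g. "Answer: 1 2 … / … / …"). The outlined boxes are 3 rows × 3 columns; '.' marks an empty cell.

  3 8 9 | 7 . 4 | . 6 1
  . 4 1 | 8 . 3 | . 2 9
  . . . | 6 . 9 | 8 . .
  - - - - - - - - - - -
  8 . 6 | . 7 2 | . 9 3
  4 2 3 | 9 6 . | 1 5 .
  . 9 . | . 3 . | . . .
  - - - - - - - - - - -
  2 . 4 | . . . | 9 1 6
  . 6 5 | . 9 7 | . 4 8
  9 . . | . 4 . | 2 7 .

Step 1. [r2c5∈{5}] nothing but 5 survives at r2c5. So r2c5=5.
Step 2. [r6c3∈{7}] r6c3's peers cover all but 7. So r6c3=7.
Step 3. [r9c6∈{1,5,6,8}] in row 9, 6 fits only at r9c6, so r9c6=6.
Step 4. [r6c6∈{1,5,8}] r6c6 is the only open cell in col 6 admitting 1. So r6c6=1.
Step 5. [r6c1∈{5}] only 5 remains possible at r6c1 ⇒ r6c1=5.
Step 6. [r3c1∈{7}] r3c1 is down to just 7, so r3c1=7.
Step 7. [r7c6∈{5,8}] in col 6, 5 fits only at r7c6, so r7c6=5.
Step 8. [r6c4∈{4}] nothing but 4 survives at r6c4. So r6c4=4.
Step 9. [r7c4∈{3}] nothing but 3 survives at r7c4. So r7c4=3.
Step 10. [r9c4∈{1}] r9c4 is down to just 1, so r9c4=1.
Step 11. [r3c3∈{2}] r3c3's peers cover all but 2. So r3c3=2.
Step 12. [r1c7∈{5}] r1c7 is down to just 5. So r1c7=5.
Step 13. [r8c1∈{1}] r8c1 has the single candidate 1 ⇒ r8c1=1.
Step 14. [r7c5∈{8}] r7c5 is down to just 8. So r7c5=8.
Step 15. [r3c5∈{1}] only 1 remains possible at r3c5 ⇒ r3c5=1.
Step 16. [r8c7∈{3}] nothing but 3 survives at r8c7 ⇒ r8c7=3.
Step 17. [r9c3∈{8}] r9c3 has the single candidate 8 ⇒ r9c3=8.
Step 18. [r2c1∈{6}] nothing but 6 survives at r2c1, so r2c1=6.
Step 19. [r4c7∈{4}] only 4 remains possible at r4c7, so r4c7=4.
Step 20. [r2c7∈{7}] only 7 remains possible at r2c7. So r2c7=7.
Step 21. [r5c6∈{8}] r5c6 is down to just 8, so r5c6=8.
Step 22. [r3c8∈{3}] r3c8's peers cover all but 3 ⇒ r3c8=3.
Step 23. [r7c2∈{7}] nothing but 7 survives at r7c2, so r7c2=7.
Step 24. [r6c9∈{2}] r6c9 has the single candidate 2 ⇒ r6c9=2.
Step 25. [r3c9∈{4}] nothing but 4 survives at r3c9, so r3c9=4.
Step 26. [r8c4∈{2}] r8c4's peers cover all but 2. So r8c4=2.
Step 27. [r5c9∈{7}] r5c9's peers cover all but 7. So r5c9=7.
Step 28. [r4c2∈{1}] r4c2 has the single candidate 1 ⇒ r4c2=1.
Step 29. [r4c4∈{5}] r4c4 has the single candidate 5, so r4c4=5.
Step 30. [r1c5∈{2}] r1c5 has the single candidate 2 ⇒ r1c5=2.
Step 31. [r6c7∈{6}] nothing but 6 survives at r6c7, so r6c7=6.
Step 32. [r6c8∈{8}] r6c8 has the single candidate 8. So r6c8=8.
Step 33. [r9c2∈{3}] nothing but 3 survives at r9c2. So r9c2=3.
Step 34. [r3c2∈{5}] r3c2 is down to just 5, so r3c2=5.
Step 35. [r9c9∈{5}] r9c9's peers cover all but 5. So r9c9=5.

Answer: 3 8 9 7 2 4 5 6 1 / 6 4 1 8 5 3 7 2 9 / 7 5 2 6 1 9 8 3 4 / 8 1 6 5 7 2 4 9 3 / 4 2 3 9 6 8 1 5 7 / 5 9 7 4 3 1 6 8 2 / 2 7 4 3 8 5 9 1 6 / 1 6 5 2 9 7 3 4 8 / 9 3 8 1 4 6 2 7 5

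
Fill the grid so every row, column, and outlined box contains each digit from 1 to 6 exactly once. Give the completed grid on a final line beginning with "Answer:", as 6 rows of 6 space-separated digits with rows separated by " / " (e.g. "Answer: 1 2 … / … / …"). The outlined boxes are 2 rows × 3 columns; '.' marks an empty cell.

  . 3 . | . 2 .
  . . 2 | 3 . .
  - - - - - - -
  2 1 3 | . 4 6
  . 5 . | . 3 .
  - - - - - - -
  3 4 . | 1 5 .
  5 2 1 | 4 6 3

Step 1. [r2c6∈{1,4,5}] row 2 places 5 nowhere but r2c6, so r2c6=5.
Step 2. [r2c1∈{1,4,6}] row 2 places 4 nowhere but r2c1. So r2c1=4.
Step 3. [r1c4∈{6}] r1c4 has the single candidate 6. So r1c4=6.
Step 4. [r4c6∈{1,2}] across row 4, 1 lands solely at r4c6, so r4c6=1.
Step 5. [r4c3∈{4,6}] 4 has one home in row 4: r4c3 ⇒ r4c3=4.
Step 6. [r2c5∈{1}] nothing but 1 survives at r2c5. So r2c5=1.
Step 7. [r5c3∈{6}] r5c3 has the single candidate 6 ⇒ r5c3=6.
Step 8. [r4c4∈{2}] r4c4 has the single candidate 2 ⇒ r4c4=2.
Step 9. [r1c6∈{4}] r1c6's peers cover all but 4 ⇒ r1c6=4.
Step 10. [r3c4∈{5}] nothing but 5 survives at r3c4. So r3c4=5.
Step 11. [r4c1∈{6}] only 6 remains possible at r4c1. So r4c1=6.
Step 12. [r1c3∈{5}] nothing but 5 survives at r1c3. So r1c3=5.
Step 13. [r5c6∈{2}] r5c6's peers cover all but 2 ⇒ r5c6=2.
Step 14. [r1c1∈{1}] r1c1 has the single candidate 1 ⇒ r1c1=1.
Step 15. [r2c2∈{6}] only 6 remains possible at r2c2 ⇒ r2c2=6.

Answer: 1 3 5 6 2 4 / 4 6 2 3 1 5 / 2 1 3 5 4 6 / 6 5 4 2 3 1 / 3 4 6 1 5 2 / 5 2 1 4 6 3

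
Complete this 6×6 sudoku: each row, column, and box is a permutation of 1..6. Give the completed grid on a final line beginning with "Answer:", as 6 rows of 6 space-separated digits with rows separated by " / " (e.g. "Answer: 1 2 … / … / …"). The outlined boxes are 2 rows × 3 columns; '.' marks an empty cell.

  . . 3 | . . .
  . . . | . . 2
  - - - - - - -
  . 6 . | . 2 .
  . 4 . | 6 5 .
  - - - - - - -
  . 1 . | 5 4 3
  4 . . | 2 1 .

Step 1. [r4c6∈{1}] r4c6's peers cover all but 1, so r4c6=1.
Step 2. [r2c2∈{5}] r2c2 is down to just 5. So r2c2=5.
Step 3. [r3c4∈{3,4}] in box 4, 3 fits only at r3c4, so r3c4=3.
Step 4. [r2c3∈{1,4,6}] r2c3 is the only open cell in col 3 admitting 4, so r2c3=4.
Step 5. [r1c5∈{6}] r1c5 has the single candidate 6 ⇒ r1c5=6.
Step 6. [r1c4∈{1,4}] col 4 places 4 nowhere but r1c4, so r1c4=4.
Step 7. [r1c1∈{1,2}] across row 1, 1 lands solely at r1c1. So r1c1=1.
Step 8. [r6c3∈{5,6}] across row 6, 5 lands solely at r6c3. So r6c3=5.
Step 9. [r4c3∈{2}] only 2 remains possible at r4c3, so r4c3=2.
Step 10. [r5c1∈{2,6}] in row 5, 2 fits only at r5c1, so r5c1=2.
Step 11. [r3c6∈{4}] r3c6's peers cover all but 4, so r3c6=4.
Step 12. [r2c4∈{1}] only 1 remains possible at r2c4 ⇒ r2c4=1.
Step 13. [r1c6∈{5}] r1c6's peers cover all but 5 ⇒ r1c6=5.
Step 14. [r3c1∈{5}] only 5 remains possible at r3c1. So r3c1=5.
Step 15. [r1c2∈{2}] r1c2 is down to just 2. So r1c2=2.
Step 16. [r2c5∈{3}] only 3 remains possible at r2c5. So r2c5=3.
Step 17. [r6c2∈{3}] only 3 remains possible at r6c2 ⇒ r6c2=3.
Step 18. [r2c1∈{6}] r2c1's peers cover all but 6. So r2c1=6.
Step 19. [r5c3∈{6}] only 6 remains possible at r5c3, so r5c3=6.
Step 20. [r3c3∈{1}] nothing but 1 survives at r3c3, so r3c3=1.
Step 21. [r4c1∈{3}] r4c1 is down to just 3. So r4c1=3.
Step 22. [r6c6∈{6}] r6c6's peers cover all but 6. So r6c6=6.

Answer: 1 2 3 4 6 5 / 6 5 4 1 3 2 / 5 6 1 3 2 4 / 3 4 2 6 5 1 / 2 1 6 5 4 3 / 4 3 5 2 1 6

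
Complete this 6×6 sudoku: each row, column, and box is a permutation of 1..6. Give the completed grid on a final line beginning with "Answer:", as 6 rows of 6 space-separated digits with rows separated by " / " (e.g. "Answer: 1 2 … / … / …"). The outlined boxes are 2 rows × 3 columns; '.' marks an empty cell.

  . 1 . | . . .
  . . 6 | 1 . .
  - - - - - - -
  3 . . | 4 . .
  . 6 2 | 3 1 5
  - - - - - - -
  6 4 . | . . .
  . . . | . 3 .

Step 1. [r1c3∈{3,4,5}] in col 3, 4 fits only at r1c3 ⇒ r1c3=4.
Step 2. [r6c1∈{1,2,5}] 1 has one home in col 1: r6c1 ⇒ r6c1=1.
Step 3. [r6c3∈{5}] r6c3 is down to just 5. So r6c3=5.
Step 4. [r6c2∈{2}] r6c2 is down to just 2, so r6c2=2.
Step 5. [r2c5∈{2,4,5}] r2c5 is the only open cell in col 5 admitting 4 ⇒ r2c5=4.
Step 6. [r1c6∈{2,3,6}] in row 1, 3 fits only at r1c6. So r1c6=3.
Step 7. [r2c6∈{2}] r2c6 has the single candidate 2 ⇒ r2c6=2.
Step 8. [r2c1∈{5}] r2c1 has the single candidate 5. So r2c1=5.
Step 9. [r3c6∈{6}] r3c6 is down to just 6, so r3c6=6.
Step 10. [r5c4∈{2,5}] in col 4, 2 fits only at r5c4. So r5c4=2.
Step 11. [r1c4∈{5,6}] r1c4 is the only open cell in col 4 admitting 5. So r1c4=5.
Step 12. [r1c5∈{6}] r1c5's peers cover all but 6, so r1c5=6.
Step 13. [r3c2∈{5}] only 5 remains possible at r3c2, so r3c2=5.
Step 14. [r2c2∈{3}] only 3 remains possible at r2c2. So r2c2=3.
Step 15. [r1c1∈{2}] r1c1 is down to just 2 ⇒ r1c1=2.
Step 16. [r5c5∈{5}] r5c5 is down to just 5, so r5c5=5.
Step 17. [r3c5∈{2}] r3c5 is down to just 2 ⇒ r3c5=2.
Step 18. [r5c6∈{1}] only 1 remains possible at r5c6. So r5c6=1.
Step 19. [r3c3∈{1}] nothing but 1 survives at r3c3 ⇒ r3c3=1.
Step 20. [r5c3∈{3}] nothing but 3 survives at r5c3 ⇒ r5c3=3.
Step 21. [r4c1∈{4}] nothing but 4 survives at r4c1 ⇒ r4c1=4.
Step 22. [r6c4∈{6}] r6c4 has the single candidate 6 ⇒ r6c4=6.
Step 23. [r6c6∈{4}] r6c6 is down to just 4 ⇒ r6c6=4.

Answer: 2 1 4 5 6 3 / 5 3 6 1 4 2 / 3 5 1 4 2 6 / 4 6 2 3 1 5 / 6 4 3 2 5 1 / 1 2 5 6 3 4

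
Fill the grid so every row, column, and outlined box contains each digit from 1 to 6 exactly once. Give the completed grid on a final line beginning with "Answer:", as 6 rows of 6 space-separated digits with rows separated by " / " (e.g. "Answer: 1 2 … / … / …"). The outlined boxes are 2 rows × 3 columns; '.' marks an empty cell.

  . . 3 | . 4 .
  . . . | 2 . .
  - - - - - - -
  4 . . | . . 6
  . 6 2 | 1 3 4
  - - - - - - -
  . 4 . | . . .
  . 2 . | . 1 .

Step 1. [r3c4∈{5}] nothing but 5 survives at r3c4. So r3c4=5.
Step 2. [r4c1∈{5}] r4c1 is down to just 5 ⇒ r4c1=5.
Step 3. [r2c6∈{1,3,5}] across row 2, 3 lands solely at r2c6 ⇒ r2c6=3.
Step 4. [r1c4∈{6}] r1c4 has the single candidate 6, so r1c4=6.
Step 5. [r5c5∈{2,5,6}] r5c5 is the only open cell in col 5 admitting 6, so r5c5=6.
Step 6. [r2c5∈{5}] nothing but 5 survives at r2c5 ⇒ r2c5=5.
Step 7. [r2c2∈{1}] r2c2 has the single candidate 1 ⇒ r2c2=1.
Step 8. [r5c4∈{3}] r5c4 is down to just 3 ⇒ r5c4=3.
Step 9. [r6c6∈{5}] r6c6's peers cover all but 5 ⇒ r6c6=5.
Step 10. [r2c1∈{6}] nothing but 6 survives at r2c1, so r2c1=6.
Step 11. [r5c1∈{1}] nothing but 1 survives at r5c1 ⇒ r5c1=1.
Step 12. [r6c1∈{3}] r6c1's peers cover all but 3. So r6c1=3.
Step 13. [r1c1∈{2}] nothing but 2 survives at r1c1. So r1c1=2.
Step 14. [r6c3∈{6}] r6c3 is down to just 6 ⇒ r6c3=6.
Step 15. [r1c2∈{5}] r1c2 is down to just 5, so r1c2=5.
Step 16. [r3c3∈{1}] only 1 remains possible at r3c3 ⇒ r3c3=1.
Step 17. [r3c2∈{3}] r3c2 is down to just 3. So r3c2=3.
Step 18. [r5c3∈{5}] only 5 remains possible at r5c3, so r5c3=5.
Step 19. [r3c5∈{2}] nothing but 2 survives at r3c5, so r3c5=2.
Step 20. [r5c6∈{2}] nothing but 2 survives at r5c6. So r5c6=2.
Step 21. [r6c4∈{4}] r6c4's peers cover all but 4. So r6c4=4.
Step 22. [r2c3∈{4}] r2c3 has the single candidate 4, so r2c3=4.
Step 23. [r1c6∈{1}] r1c6 has the single candidate 1, so r1c6=1.

Answer: 2 5 3 6 4 1 / 6 1 4 2 5 3 / 4 3 1 5 2 6 / 5 6 2 1 3 4 / 1 4 5 3 6 2 / 3 2 6 4 1 5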